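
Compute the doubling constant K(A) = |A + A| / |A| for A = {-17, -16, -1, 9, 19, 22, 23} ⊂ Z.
K = |A + A| / |A| = 26/7

Enumerate A + A = {a + b : a, b ∈ A}. With |A| = 7, there are |A|^2 = 49 ordered sum pairs; collecting distinct values, A + A = {-34, -33, -32, -18, -17, -8, -7, -2, 2, 3, 5, 6, 7, 8, 18, 21, 22, 28, 31, 32, 38, 41, 42, 44, 45, 46}, so |A + A| = 26. Thus K = 26/7. For comparison, the minimum possible |A + A| over all 7-element sets is 2·7 − 1 = 13 (so min K = 13/7), attained only by arithmetic progressions.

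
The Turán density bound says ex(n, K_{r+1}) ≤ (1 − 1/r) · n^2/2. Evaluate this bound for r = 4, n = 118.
Turán density bound = (3/4) · 118^2/2 = 10443/2 ≈ 5221.5

Turán's theorem: ex(n, K_{r+1}) is achieved by the complete r-partite Turán graph T(n, r) with parts as balanced as possible, and is at most (1 − 1/r) · n^2/2. For r = 4, n = 118: the density bound is (3/4) · 13924/2 = 10443/2 ≈ 5221.5. The integer-valued extremum is e(T(118, 4)) = 5221, which is strictly less than the density bound 10443/2 since 4 ∤ 118 (the parts of T(118, 4) cannot all be equal).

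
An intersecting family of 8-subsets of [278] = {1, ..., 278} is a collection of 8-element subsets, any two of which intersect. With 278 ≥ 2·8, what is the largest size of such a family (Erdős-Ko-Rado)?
max |F| = C(277, 7) = 23000772017080

The Erdős-Ko-Rado theorem states: for n ≥ 2k, an intersecting family of k-subsets of an n-element set has size at most C(n − 1, k − 1), with equality for 'star' families {A ⊆ [n] : |A| = k, i ∈ A} (fix an element i). For n = 278, k = 8: C(277, 7) = 23000772017080.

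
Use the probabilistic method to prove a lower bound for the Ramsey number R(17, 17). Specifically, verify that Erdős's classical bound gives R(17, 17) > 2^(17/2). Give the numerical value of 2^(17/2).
2^(17/2) = 362.0387; so R(17, 17) > 362.0387

Colour each edge of K_n uniformly at random with red/blue. The expected number of monochromatic K_17 is C(n, 17) · 2 · 2^(−C(17,2)). If C(n, 17) · 2^(1 − C(17,2)) < 1, then with positive probability no monochromatic K_17 exists, so R(17, 17) > n. The standard estimate C(n, 17) ≤ n^17/17! shows this inequality holds whenever n ≤ 2^(17/2) (since 17! · 2^(C(17,2) − 1) > 2^(17^2/2) ≥ n^17). Hence R(17, 17) > 2^(17/2) = 362.0387.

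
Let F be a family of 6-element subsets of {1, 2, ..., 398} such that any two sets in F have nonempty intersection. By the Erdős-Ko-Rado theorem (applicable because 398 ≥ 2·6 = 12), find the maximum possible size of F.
max |F| = C(397, 5) = 80129109159

Erdős-Ko-Rado (1961): when n ≥ 2k, max |F| = C(n−1, k−1). The bound is attained by the star {A : i ∈ A} for any fixed i ∈ [n]. Here C(398−1, 6−1) = C(397, 5) = 80129109159.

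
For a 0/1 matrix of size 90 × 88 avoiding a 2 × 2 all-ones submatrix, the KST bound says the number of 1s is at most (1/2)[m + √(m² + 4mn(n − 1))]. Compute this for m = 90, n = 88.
z(90, 88; 2, 2) ≤ (1/2)[90 + √(90² + 4·90·88·87)] = (1/2)[90 + √2764260] = 876.3032

Kővári–Sós–Turán: let r_1, ..., r_90 be the row sums and z = Σ r_i the total number of 1s. Each pair of columns can share at most one row with both entries 1 (else a 2×2 all-ones block appears), so Σ_i C(r_i, 2) ≤ C(88, 2) = 3828. By convexity Σ_i C(r_i, 2) ≥ 90·C(z/90, 2) = z(z − 90)/(2·90), giving z² − 90z − 90·88·87 ≤ 0 and hence z ≤ (1/2)[90 + √(8100 + 4·689040)] = (1/2)[90 + √2764260] ≈ (1/2)(90 + 1662.6064) = 876.3032.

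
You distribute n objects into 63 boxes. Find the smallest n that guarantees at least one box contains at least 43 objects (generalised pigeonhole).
n = (43 − 1)·63 + 1 = 2647

By the generalised pigeonhole principle, to guarantee some box contains ≥ r objects we need more than (r − 1) · k objects total. Threshold: n = (r − 1) · k + 1. With r = 43 and k = 63: n = 42 · 63 + 1 = 2646 + 1 = 2647. For n = 2646 = 42 · 63, we can put exactly 42 objects in every box, avoiding 43 in any single one — so 2647 is tight.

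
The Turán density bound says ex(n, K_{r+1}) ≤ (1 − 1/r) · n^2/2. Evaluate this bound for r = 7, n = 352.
Turán density bound = (6/7) · 352^2/2 = 371712/7 ≈ 53101.7143

Turán's theorem: ex(n, K_{r+1}) is achieved by the complete r-partite Turán graph T(n, r) with parts as balanced as possible, and is at most (1 − 1/r) · n^2/2. For r = 7, n = 352: the density bound is (6/7) · 123904/2 = 371712/7 ≈ 53101.7143. The integer-valued extremum is e(T(352, 7)) = 53101, which is strictly less than the density bound 371712/7 since 7 ∤ 352 (the parts of T(352, 7) cannot all be equal).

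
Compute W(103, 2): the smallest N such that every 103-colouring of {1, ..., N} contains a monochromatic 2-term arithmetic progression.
W(103, 2) = 103 + 1 = 104

A 2-term AP is any pair of integers, so a monochromatic 2-AP exists iff some colour is used at least twice. With 103 colours, the colouring i ↦ i on {1, ..., 103} uses each colour once, avoiding any monochromatic pair, so W(103, 2) > 103. For {1, ..., 104}, pigeonhole forces two integers of the same colour, which form a monochromatic 2-AP. Hence W(103, 2) = 104.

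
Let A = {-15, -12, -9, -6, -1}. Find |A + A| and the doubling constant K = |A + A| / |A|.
K = |A + A| / |A| = 12/5

Enumerate A + A = {a + b : a, b ∈ A}. With |A| = 5, there are |A|^2 = 25 ordered sum pairs; collecting distinct values, A + A = {-30, -27, -24, -21, -18, -16, -15, -13, -12, -10, -7, -2}, so |A + A| = 12. Thus K = 12/5. For comparison, the minimum possible |A + A| over all 5-element sets is 2·5 − 1 = 9 (so min K = 9/5), attained only by arithmetic progressions.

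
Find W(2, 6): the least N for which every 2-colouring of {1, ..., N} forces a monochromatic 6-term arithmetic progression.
W(2, 6) = 1132

W(2, 6) = 1132. The lower bound W(2, 6) > 1131 comes from an explicit good 2-colouring of [1, 1131]; the upper bound W(2, 6) ≤ 1132 was verified by exhaustive search over 2-colourings of [1, 1132].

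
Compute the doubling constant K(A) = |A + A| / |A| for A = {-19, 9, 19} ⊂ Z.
K = |A + A| / |A| = 6/3 = 2

Enumerate A + A = {a + b : a, b ∈ A}. With |A| = 3, there are |A|^2 = 9 ordered sum pairs; collecting distinct values, A + A = {-38, -10, 0, 18, 28, 38}, so |A + A| = 6. Thus K = 6/3 = 2. For comparison, the minimum possible |A + A| over all 3-element sets is 2·3 − 1 = 5 (so min K = 5/3), attained only by arithmetic progressions.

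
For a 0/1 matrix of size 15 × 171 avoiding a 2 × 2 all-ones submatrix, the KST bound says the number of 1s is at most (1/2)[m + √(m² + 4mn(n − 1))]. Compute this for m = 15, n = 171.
z(15, 171; 2, 2) ≤ (1/2)[15 + √(15² + 4·15·171·170)] = (1/2)[15 + √1744425] = 667.8834

Kővári–Sós–Turán: let r_1, ..., r_15 be the row sums and z = Σ r_i the total number of 1s. Each pair of columns can share at most one row with both entries 1 (else a 2×2 all-ones block appears), so Σ_i C(r_i, 2) ≤ C(171, 2) = 14535. By convexity Σ_i C(r_i, 2) ≥ 15·C(z/15, 2) = z(z − 15)/(2·15), giving z² − 15z − 15·171·170 ≤ 0 and hence z ≤ (1/2)[15 + √(225 + 4·436050)] = (1/2)[15 + √1744425] ≈ (1/2)(15 + 1320.7668) = 667.8834.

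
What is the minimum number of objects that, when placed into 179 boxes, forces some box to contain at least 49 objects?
n = (49 − 1)·179 + 1 = 8593

By the generalised pigeonhole principle, to guarantee some box contains ≥ r objects we need more than (r − 1) · k objects total. Threshold: n = (r − 1) · k + 1. With r = 49 and k = 179: n = 48 · 179 + 1 = 8592 + 1 = 8593. For n = 8592 = 48 · 179, we can put exactly 48 objects in every box, avoiding 49 in any single one — so 8593 is tight.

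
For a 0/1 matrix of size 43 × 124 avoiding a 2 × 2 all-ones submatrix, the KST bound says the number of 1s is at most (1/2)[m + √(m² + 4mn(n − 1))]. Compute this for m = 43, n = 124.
z(43, 124; 2, 2) ≤ (1/2)[43 + √(43² + 4·43·124·123)] = (1/2)[43 + √2625193] = 831.6224

Kővári–Sós–Turán: let r_1, ..., r_43 be the row sums and z = Σ r_i the total number of 1s. Each pair of columns can share at most one row with both entries 1 (else a 2×2 all-ones block appears), so Σ_i C(r_i, 2) ≤ C(124, 2) = 7626. By convexity Σ_i C(r_i, 2) ≥ 43·C(z/43, 2) = z(z − 43)/(2·43), giving z² − 43z − 43·124·123 ≤ 0 and hence z ≤ (1/2)[43 + √(1849 + 4·655836)] = (1/2)[43 + √2625193] ≈ (1/2)(43 + 1620.2447) = 831.6224.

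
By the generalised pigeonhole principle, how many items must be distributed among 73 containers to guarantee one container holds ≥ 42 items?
n = (42 − 1)·73 + 1 = 2994

By the generalised pigeonhole principle, to guarantee some box contains ≥ r objects we need more than (r − 1) · k objects total. Threshold: n = (r − 1) · k + 1. With r = 42 and k = 73: n = 41 · 73 + 1 = 2993 + 1 = 2994. For n = 2993 = 41 · 73, we can put exactly 41 objects in every box, avoiding 42 in any single one — so 2994 is tight.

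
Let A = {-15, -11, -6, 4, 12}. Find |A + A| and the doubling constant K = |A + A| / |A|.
K = |A + A| / |A| = 15/5 = 3

Enumerate A + A = {a + b : a, b ∈ A}. With |A| = 5, there are |A|^2 = 25 ordered sum pairs; collecting distinct values, A + A = {-30, -26, -22, -21, -17, -12, -11, -7, -3, -2, 1, 6, 8, 16, 24}, so |A + A| = 15. Thus K = 15/5 = 3. For comparison, the minimum possible |A + A| over all 5-element sets is 2·5 − 1 = 9 (so min K = 9/5), attained only by arithmetic progressions.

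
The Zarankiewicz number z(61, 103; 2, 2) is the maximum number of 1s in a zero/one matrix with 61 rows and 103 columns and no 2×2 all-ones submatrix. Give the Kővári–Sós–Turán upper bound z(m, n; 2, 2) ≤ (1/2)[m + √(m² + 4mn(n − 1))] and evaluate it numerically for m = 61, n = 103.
z(61, 103; 2, 2) ≤ (1/2)[61 + √(61² + 4·61·103·102)] = (1/2)[61 + √2567185] = 831.6219

Kővári–Sós–Turán: let r_1, ..., r_61 be the row sums and z = Σ r_i the total number of 1s. Each pair of columns can share at most one row with both entries 1 (else a 2×2 all-ones block appears), so Σ_i C(r_i, 2) ≤ C(103, 2) = 5253. By convexity Σ_i C(r_i, 2) ≥ 61·C(z/61, 2) = z(z − 61)/(2·61), giving z² − 61z − 61·103·102 ≤ 0 and hence z ≤ (1/2)[61 + √(3721 + 4·640866)] = (1/2)[61 + √2567185] ≈ (1/2)(61 + 1602.2437) = 831.6219.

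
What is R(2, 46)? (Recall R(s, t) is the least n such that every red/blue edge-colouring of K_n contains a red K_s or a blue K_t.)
R(2, 46) = 46

R(2, k) = k for all k ≥ 2: in a 2-colouring of K_k, either some edge is red (a red K_2) or all edges are blue (a blue K_k). And K_{45} coloured all-blue has no blue K_46, so R(2, 46) > 45. Hence R(2, 46) = 46.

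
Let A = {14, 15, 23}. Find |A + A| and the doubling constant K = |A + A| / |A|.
K = |A + A| / |A| = 6/3 = 2

Enumerate A + A = {a + b : a, b ∈ A}. With |A| = 3, there are |A|^2 = 9 ordered sum pairs; collecting distinct values, A + A = {28, 29, 30, 37, 38, 46}, so |A + A| = 6. Thus K = 6/3 = 2. For comparison, the minimum possible |A + A| over all 3-element sets is 2·3 − 1 = 5 (so min K = 5/3), attained only by arithmetic progressions.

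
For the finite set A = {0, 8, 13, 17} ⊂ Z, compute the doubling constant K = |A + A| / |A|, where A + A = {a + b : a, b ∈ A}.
K = |A + A| / |A| = 10/4 = 5/2

Enumerate A + A = {a + b : a, b ∈ A}. With |A| = 4, there are |A|^2 = 16 ordered sum pairs; collecting distinct values, A + A = {0, 8, 13, 16, 17, 21, 25, 26, 30, 34}, so |A + A| = 10. Thus K = 10/4 = 5/2. For comparison, the minimum possible |A + A| over all 4-element sets is 2·4 − 1 = 7 (so min K = 7/4), attained only by arithmetic progressions.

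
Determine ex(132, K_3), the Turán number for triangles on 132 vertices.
ex(132, K_3) = ⌊132^2/4⌋ = 4356

Mantel (1907): a triangle-free graph on n vertices has at most ⌊n^2/4⌋ edges, with equality for the complete bipartite graph K_{⌊n/2⌋, ⌈n/2⌉}. For n = 132: ⌊132^2/4⌋ = ⌊17424/4⌋ = 4356. The extremal graph is K_{66, 66}, which has 66·66 = 4356 edges.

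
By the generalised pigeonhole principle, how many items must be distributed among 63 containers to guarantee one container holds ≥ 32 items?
n = (32 − 1)·63 + 1 = 1954

By the generalised pigeonhole principle, to guarantee some box contains ≥ r objects we need more than (r − 1) · k objects total. Threshold: n = (r − 1) · k + 1. With r = 32 and k = 63: n = 31 · 63 + 1 = 1953 + 1 = 1954. For n = 1953 = 31 · 63, we can put exactly 31 objects in every box, avoiding 32 in any single one — so 1954 is tight.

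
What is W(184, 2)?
W(184, 2) = 184 + 1 = 185

A 2-term AP is any pair of integers, so a monochromatic 2-AP exists iff some colour is used at least twice. With 184 colours, the colouring i ↦ i on {1, ..., 184} uses each colour once, avoiding any monochromatic pair, so W(184, 2) > 184. For {1, ..., 185}, pigeonhole forces two integers of the same colour, which form a monochromatic 2-AP. Hence W(184, 2) = 185.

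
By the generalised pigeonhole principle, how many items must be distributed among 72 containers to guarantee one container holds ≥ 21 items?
n = (21 − 1)·72 + 1 = 1441

By the generalised pigeonhole principle, to guarantee some box contains ≥ r objects we need more than (r − 1) · k objects total. Threshold: n = (r − 1) · k + 1. With r = 21 and k = 72: n = 20 · 72 + 1 = 1440 + 1 = 1441. For n = 1440 = 20 · 72, we can put exactly 20 objects in every box, avoiding 21 in any single one — so 1441 is tight.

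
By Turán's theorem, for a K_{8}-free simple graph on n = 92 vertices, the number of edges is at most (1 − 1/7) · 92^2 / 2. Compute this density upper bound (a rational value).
Turán density bound = (6/7) · 92^2/2 = 25392/7 ≈ 3627.4286

Turán's theorem: ex(n, K_{r+1}) is achieved by the complete r-partite Turán graph T(n, r) with parts as balanced as possible, and is at most (1 − 1/r) · n^2/2. For r = 7, n = 92: the density bound is (6/7) · 8464/2 = 25392/7 ≈ 3627.4286. The integer-valued extremum is e(T(92, 7)) = 3627, which is strictly less than the density bound 25392/7 since 7 ∤ 92 (the parts of T(92, 7) cannot all be equal).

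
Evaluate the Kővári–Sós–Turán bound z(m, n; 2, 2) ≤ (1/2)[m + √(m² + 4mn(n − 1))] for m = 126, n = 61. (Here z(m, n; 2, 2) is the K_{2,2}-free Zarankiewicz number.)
z(126, 61; 2, 2) ≤ (1/2)[126 + √(126² + 4·126·61·60)] = (1/2)[126 + √1860516] = 745.0037

Kővári–Sós–Turán: let r_1, ..., r_126 be the row sums and z = Σ r_i the total number of 1s. Each pair of columns can share at most one row with both entries 1 (else a 2×2 all-ones block appears), so Σ_i C(r_i, 2) ≤ C(61, 2) = 1830. By convexity Σ_i C(r_i, 2) ≥ 126·C(z/126, 2) = z(z − 126)/(2·126), giving z² − 126z − 126·61·60 ≤ 0 and hence z ≤ (1/2)[126 + √(15876 + 4·461160)] = (1/2)[126 + √1860516] ≈ (1/2)(126 + 1364.0073) = 745.0037.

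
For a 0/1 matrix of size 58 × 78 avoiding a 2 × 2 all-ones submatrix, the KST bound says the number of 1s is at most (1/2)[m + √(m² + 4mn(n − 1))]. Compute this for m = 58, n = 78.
z(58, 78; 2, 2) ≤ (1/2)[58 + √(58² + 4·58·78·77)] = (1/2)[58 + √1396756] = 619.9222

Kővári–Sós–Turán: let r_1, ..., r_58 be the row sums and z = Σ r_i the total number of 1s. Each pair of columns can share at most one row with both entries 1 (else a 2×2 all-ones block appears), so Σ_i C(r_i, 2) ≤ C(78, 2) = 3003. By convexity Σ_i C(r_i, 2) ≥ 58·C(z/58, 2) = z(z − 58)/(2·58), giving z² − 58z − 58·78·77 ≤ 0 and hence z ≤ (1/2)[58 + √(3364 + 4·348348)] = (1/2)[58 + √1396756] ≈ (1/2)(58 + 1181.8443) = 619.9222.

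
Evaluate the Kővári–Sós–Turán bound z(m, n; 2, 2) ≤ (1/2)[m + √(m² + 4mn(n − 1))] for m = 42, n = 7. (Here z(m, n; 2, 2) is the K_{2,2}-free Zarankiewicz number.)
z(42, 7; 2, 2) ≤ (1/2)[42 + √(42² + 4·42·7·6)] = (1/2)[42 + √8820] = 67.9574

Kővári–Sós–Turán: let r_1, ..., r_42 be the row sums and z = Σ r_i the total number of 1s. Each pair of columns can share at most one row with both entries 1 (else a 2×2 all-ones block appears), so Σ_i C(r_i, 2) ≤ C(7, 2) = 21. By convexity Σ_i C(r_i, 2) ≥ 42·C(z/42, 2) = z(z − 42)/(2·42), giving z² − 42z − 42·7·6 ≤ 0 and hence z ≤ (1/2)[42 + √(1764 + 4·1764)] = (1/2)[42 + √8820] ≈ (1/2)(42 + 93.9149) = 67.9574.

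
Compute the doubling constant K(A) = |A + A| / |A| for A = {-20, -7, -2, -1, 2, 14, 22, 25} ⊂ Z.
K = |A + A| / |A| = 35/8

Enumerate A + A = {a + b : a, b ∈ A}. With |A| = 8, there are |A|^2 = 64 ordered sum pairs; collecting distinct values, A + A = {-40, -27, -22, -21, -18, -14, -9, -8, -6, -5, -4, -3, -2, 0, 1, 2, 4, 5, 7, 12, 13, 15, 16, 18, 20, 21, 23, 24, 27, 28, 36, 39, 44, 47, 50}, so |A + A| = 35. Thus K = 35/8. For comparison, the minimum possible |A + A| over all 8-element sets is 2·8 − 1 = 15 (so min K = 15/8), attained only by arithmetic progressions.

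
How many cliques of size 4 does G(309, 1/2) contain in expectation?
E[# K_4] = C(309, 4) · (1/2)^C(4, 2) = 372527001 / 2^6 = 5820734.390625

For each 4-subset S of vertices (there are C(309, 4) = 372527001 such S), let X_S = 1 if S induces a K_4 (all C(4, 2) = 6 edges present). Then P(X_S = 1) = (1/2)^6 = 1/64. By linearity of expectation, E[# K_4] = C(309, 4) · (1/2)^6 = 372527001 / 64 = 5820734.390625.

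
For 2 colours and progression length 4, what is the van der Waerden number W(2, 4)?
W(2, 4) = 35

W(2, 4) = 35. The lower bound W(2, 4) > 34 comes from an explicit good 2-colouring of [1, 34]; the upper bound W(2, 4) ≤ 35 was verified by exhaustive search over 2-colourings of [1, 35].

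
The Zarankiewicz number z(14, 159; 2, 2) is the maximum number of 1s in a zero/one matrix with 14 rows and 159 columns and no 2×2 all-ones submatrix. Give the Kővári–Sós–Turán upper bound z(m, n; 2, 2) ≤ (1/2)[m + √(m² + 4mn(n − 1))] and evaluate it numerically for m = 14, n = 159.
z(14, 159; 2, 2) ≤ (1/2)[14 + √(14² + 4·14·159·158)] = (1/2)[14 + √1407028] = 600.0911

Kővári–Sós–Turán: let r_1, ..., r_14 be the row sums and z = Σ r_i the total number of 1s. Each pair of columns can share at most one row with both entries 1 (else a 2×2 all-ones block appears), so Σ_i C(r_i, 2) ≤ C(159, 2) = 12561. By convexity Σ_i C(r_i, 2) ≥ 14·C(z/14, 2) = z(z − 14)/(2·14), giving z² − 14z − 14·159·158 ≤ 0 and hence z ≤ (1/2)[14 + √(196 + 4·351708)] = (1/2)[14 + √1407028] ≈ (1/2)(14 + 1186.1821) = 600.0911.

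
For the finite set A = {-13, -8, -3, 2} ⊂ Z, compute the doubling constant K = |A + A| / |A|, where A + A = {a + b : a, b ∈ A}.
K = |A + A| / |A| = 7/4

Enumerate A + A = {a + b : a, b ∈ A}. With |A| = 4, there are |A|^2 = 16 ordered sum pairs; collecting distinct values, A + A = {-26, -21, -16, -11, -6, -1, 4}, so |A + A| = 7. Thus K = 7/4. Here |A + A| = 2|A| − 1 = 7, the minimum possible — so K = 7/4 is minimal, which holds iff A is an arithmetic progression.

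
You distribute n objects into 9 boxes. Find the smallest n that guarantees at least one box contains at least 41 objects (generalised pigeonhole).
n = (41 − 1)·9 + 1 = 361

By the generalised pigeonhole principle, to guarantee some box contains ≥ r objects we need more than (r − 1) · k objects total. Threshold: n = (r − 1) · k + 1. With r = 41 and k = 9: n = 40 · 9 + 1 = 360 + 1 = 361. For n = 360 = 40 · 9, we can put exactly 40 objects in every box, avoiding 41 in any single one — so 361 is tight.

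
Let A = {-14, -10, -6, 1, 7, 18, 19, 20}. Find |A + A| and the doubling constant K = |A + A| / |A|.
K = |A + A| / |A| = 32/8 = 4

Enumerate A + A = {a + b : a, b ∈ A}. With |A| = 8, there are |A|^2 = 64 ordered sum pairs; collecting distinct values, A + A = {-28, -24, -20, -16, -13, -12, -9, -7, -5, -3, 1, 2, 4, 5, 6, 8, 9, 10, 12, 13, 14, 19, 20, 21, 25, 26, 27, 36, 37, 38, 39, 40}, so |A + A| = 32. Thus K = 32/8 = 4. For comparison, the minimum possible |A + A| over all 8-element sets is 2·8 − 1 = 15 (so min K = 15/8), attained only by arithmetic progressions.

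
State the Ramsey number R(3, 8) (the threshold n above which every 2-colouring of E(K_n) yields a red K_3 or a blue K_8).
R(3, 8) = 28

Lower bound: an explicit 2-colouring of K_{27} (typically a Paley-type or other structured construction) avoids a red K_3 and a blue K_8, showing R(3, 8) > 27.
Upper bound: the simple Erdős–Szekeres recurrence only gives R(3, 8) ≤ 31; the tight bound R(3, 8) ≤ 28 requires a sharper case analysis (or computer search) of 2-colourings of K_{28}.
Hence R(3, 8) = 28.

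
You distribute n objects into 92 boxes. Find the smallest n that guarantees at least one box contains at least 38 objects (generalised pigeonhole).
n = (38 − 1)·92 + 1 = 3405

By the generalised pigeonhole principle, to guarantee some box contains ≥ r objects we need more than (r − 1) · k objects total. Threshold: n = (r − 1) · k + 1. With r = 38 and k = 92: n = 37 · 92 + 1 = 3404 + 1 = 3405. For n = 3404 = 37 · 92, we can put exactly 37 objects in every box, avoiding 38 in any single one — so 3405 is tight.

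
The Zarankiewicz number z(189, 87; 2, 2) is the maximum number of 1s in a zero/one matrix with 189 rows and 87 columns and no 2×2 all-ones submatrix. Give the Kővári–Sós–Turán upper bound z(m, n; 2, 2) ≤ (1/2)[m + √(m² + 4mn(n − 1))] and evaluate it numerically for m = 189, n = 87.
z(189, 87; 2, 2) ≤ (1/2)[189 + √(189² + 4·189·87·86)] = (1/2)[189 + √5692113] = 1287.4075

Kővári–Sós–Turán: let r_1, ..., r_189 be the row sums and z = Σ r_i the total number of 1s. Each pair of columns can share at most one row with both entries 1 (else a 2×2 all-ones block appears), so Σ_i C(r_i, 2) ≤ C(87, 2) = 3741. By convexity Σ_i C(r_i, 2) ≥ 189·C(z/189, 2) = z(z − 189)/(2·189), giving z² − 189z − 189·87·86 ≤ 0 and hence z ≤ (1/2)[189 + √(35721 + 4·1414098)] = (1/2)[189 + √5692113] ≈ (1/2)(189 + 2385.815) = 1287.4075.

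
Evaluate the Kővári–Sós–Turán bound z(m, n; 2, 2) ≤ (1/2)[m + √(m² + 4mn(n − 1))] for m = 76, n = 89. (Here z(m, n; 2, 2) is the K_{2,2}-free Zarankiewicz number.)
z(76, 89; 2, 2) ≤ (1/2)[76 + √(76² + 4·76·89·88)] = (1/2)[76 + √2386704] = 810.4481

Kővári–Sós–Turán: let r_1, ..., r_76 be the row sums and z = Σ r_i the total number of 1s. Each pair of columns can share at most one row with both entries 1 (else a 2×2 all-ones block appears), so Σ_i C(r_i, 2) ≤ C(89, 2) = 3916. By convexity Σ_i C(r_i, 2) ≥ 76·C(z/76, 2) = z(z − 76)/(2·76), giving z² − 76z − 76·89·88 ≤ 0 and hence z ≤ (1/2)[76 + √(5776 + 4·595232)] = (1/2)[76 + √2386704] ≈ (1/2)(76 + 1544.8961) = 810.4481.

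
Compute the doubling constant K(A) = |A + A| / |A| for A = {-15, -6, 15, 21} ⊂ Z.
K = |A + A| / |A| = 10/4 = 5/2

Enumerate A + A = {a + b : a, b ∈ A}. With |A| = 4, there are |A|^2 = 16 ordered sum pairs; collecting distinct values, A + A = {-30, -21, -12, 0, 6, 9, 15, 30, 36, 42}, so |A + A| = 10. Thus K = 10/4 = 5/2. For comparison, the minimum possible |A + A| over all 4-element sets is 2·4 − 1 = 7 (so min K = 7/4), attained only by arithmetic progressions.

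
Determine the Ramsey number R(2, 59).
R(2, 59) = 59

R(2, k) = k for all k ≥ 2: in a 2-colouring of K_k, either some edge is red (a red K_2) or all edges are blue (a blue K_k). And K_{58} coloured all-blue has no blue K_59, so R(2, 59) > 58. Hence R(2, 59) = 59.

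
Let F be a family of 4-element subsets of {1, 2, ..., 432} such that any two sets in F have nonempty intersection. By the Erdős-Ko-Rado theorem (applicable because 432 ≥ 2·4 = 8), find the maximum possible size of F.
max |F| = C(431, 3) = 13251095

The Erdős-Ko-Rado theorem states: for n ≥ 2k, an intersecting family of k-subsets of an n-element set has size at most C(n − 1, k − 1), with equality for 'star' families {A ⊆ [n] : |A| = k, i ∈ A} (fix an element i). For n = 432, k = 4: C(431, 3) = 13251095.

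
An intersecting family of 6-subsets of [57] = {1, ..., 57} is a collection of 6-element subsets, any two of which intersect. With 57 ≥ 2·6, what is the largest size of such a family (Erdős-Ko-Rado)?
max |F| = C(56, 5) = 3819816

Erdős-Ko-Rado (1961): when n ≥ 2k, max |F| = C(n−1, k−1). The bound is attained by the star {A : i ∈ A} for any fixed i ∈ [n]. Here C(57−1, 6−1) = C(56, 5) = 3819816.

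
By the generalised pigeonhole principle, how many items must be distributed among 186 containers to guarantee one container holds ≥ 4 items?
n = (4 − 1)·186 + 1 = 559

By the generalised pigeonhole principle, to guarantee some box contains ≥ r objects we need more than (r − 1) · k objects total. Threshold: n = (r − 1) · k + 1. With r = 4 and k = 186: n = 3 · 186 + 1 = 558 + 1 = 559. For n = 558 = 3 · 186, we can put exactly 3 objects in every box, avoiding 4 in any single one — so 559 is tight.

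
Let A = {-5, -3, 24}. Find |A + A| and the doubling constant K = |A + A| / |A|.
K = |A + A| / |A| = 6/3 = 2

Enumerate A + A = {a + b : a, b ∈ A}. With |A| = 3, there are |A|^2 = 9 ordered sum pairs; collecting distinct values, A + A = {-10, -8, -6, 19, 21, 48}, so |A + A| = 6. Thus K = 6/3 = 2. For comparison, the minimum possible |A + A| over all 3-element sets is 2·3 − 1 = 5 (so min K = 5/3), attained only by arithmetic progressions.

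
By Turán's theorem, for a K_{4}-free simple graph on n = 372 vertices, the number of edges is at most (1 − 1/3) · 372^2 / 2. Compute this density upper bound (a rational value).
Turán density bound = (2/3) · 372^2/2 = 46128

Turán's theorem: ex(n, K_{r+1}) is achieved by the complete r-partite Turán graph T(n, r) with parts as balanced as possible, and is at most (1 − 1/r) · n^2/2. For r = 3, n = 372: the density bound is (2/3) · 138384/2 = 46128. Since 3 ∣ 372, the Turán graph T(372, 3) has parts of equal size 124, and its edge count e(T(372, 3)) = 46128 attains the density bound exactly.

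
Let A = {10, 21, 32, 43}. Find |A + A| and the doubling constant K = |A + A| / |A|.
K = |A + A| / |A| = 7/4

Enumerate A + A = {a + b : a, b ∈ A}. With |A| = 4, there are |A|^2 = 16 ordered sum pairs; collecting distinct values, A + A = {20, 31, 42, 53, 64, 75, 86}, so |A + A| = 7. Thus K = 7/4. Here |A + A| = 2|A| − 1 = 7, the minimum possible — so K = 7/4 is minimal, which holds iff A is an arithmetic progression.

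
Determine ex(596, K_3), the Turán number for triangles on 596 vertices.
ex(596, K_3) = ⌊596^2/4⌋ = 88804

Mantel (1907): a triangle-free graph on n vertices has at most ⌊n^2/4⌋ edges, with equality for the complete bipartite graph K_{⌊n/2⌋, ⌈n/2⌉}. For n = 596: ⌊596^2/4⌋ = ⌊355216/4⌋ = 88804. The extremal graph is K_{298, 298}, which has 298·298 = 88804 edges.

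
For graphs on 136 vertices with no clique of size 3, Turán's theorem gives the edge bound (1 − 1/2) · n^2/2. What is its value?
Turán density bound = (1/2) · 136^2/2 = 4624

Turán's theorem: ex(n, K_{r+1}) is achieved by the complete r-partite Turán graph T(n, r) with parts as balanced as possible, and is at most (1 − 1/r) · n^2/2. For r = 2, n = 136: the density bound is (1/2) · 18496/2 = 4624. Since 2 ∣ 136, the Turán graph T(136, 2) has parts of equal size 68, and its edge count e(T(136, 2)) = 4624 attains the density bound exactly.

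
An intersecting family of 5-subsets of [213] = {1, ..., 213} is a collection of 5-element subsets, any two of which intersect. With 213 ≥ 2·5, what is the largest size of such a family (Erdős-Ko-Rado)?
max |F| = C(212, 4) = 81803645

The Erdős-Ko-Rado theorem states: for n ≥ 2k, an intersecting family of k-subsets of an n-element set has size at most C(n − 1, k − 1), with equality for 'star' families {A ⊆ [n] : |A| = k, i ∈ A} (fix an element i). For n = 213, k = 5: C(212, 4) = 81803645.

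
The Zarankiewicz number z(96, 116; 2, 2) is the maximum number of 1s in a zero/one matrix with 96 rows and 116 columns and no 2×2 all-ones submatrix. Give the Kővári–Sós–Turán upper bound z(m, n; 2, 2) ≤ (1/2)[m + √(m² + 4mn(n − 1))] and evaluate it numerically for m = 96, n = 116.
z(96, 116; 2, 2) ≤ (1/2)[96 + √(96² + 4·96·116·115)] = (1/2)[96 + √5131776] = 1180.6712

Kővári–Sós–Turán: let r_1, ..., r_96 be the row sums and z = Σ r_i the total number of 1s. Each pair of columns can share at most one row with both entries 1 (else a 2×2 all-ones block appears), so Σ_i C(r_i, 2) ≤ C(116, 2) = 6670. By convexity Σ_i C(r_i, 2) ≥ 96·C(z/96, 2) = z(z − 96)/(2·96), giving z² − 96z − 96·116·115 ≤ 0 and hence z ≤ (1/2)[96 + √(9216 + 4·1280640)] = (1/2)[96 + √5131776] ≈ (1/2)(96 + 2265.3424) = 1180.6712.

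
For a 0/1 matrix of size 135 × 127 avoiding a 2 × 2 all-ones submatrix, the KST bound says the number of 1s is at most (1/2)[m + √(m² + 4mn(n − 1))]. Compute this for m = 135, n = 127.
z(135, 127; 2, 2) ≤ (1/2)[135 + √(135² + 4·135·127·126)] = (1/2)[135 + √8659305] = 1538.8349

Kővári–Sós–Turán: let r_1, ..., r_135 be the row sums and z = Σ r_i the total number of 1s. Each pair of columns can share at most one row with both entries 1 (else a 2×2 all-ones block appears), so Σ_i C(r_i, 2) ≤ C(127, 2) = 8001. By convexity Σ_i C(r_i, 2) ≥ 135·C(z/135, 2) = z(z − 135)/(2·135), giving z² − 135z − 135·127·126 ≤ 0 and hence z ≤ (1/2)[135 + √(18225 + 4·2160270)] = (1/2)[135 + √8659305] ≈ (1/2)(135 + 2942.6697) = 1538.8349.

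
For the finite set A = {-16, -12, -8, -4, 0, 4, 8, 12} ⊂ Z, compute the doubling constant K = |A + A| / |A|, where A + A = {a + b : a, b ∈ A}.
K = |A + A| / |A| = 15/8

Enumerate A + A = {a + b : a, b ∈ A}. With |A| = 8, there are |A|^2 = 64 ordered sum pairs; collecting distinct values, A + A = {-32, -28, -24, -20, -16, -12, -8, -4, 0, 4, 8, 12, 16, 20, 24}, so |A + A| = 15. Thus K = 15/8. Here |A + A| = 2|A| − 1 = 15, the minimum possible — so K = 15/8 is minimal, which holds iff A is an arithmetic progression.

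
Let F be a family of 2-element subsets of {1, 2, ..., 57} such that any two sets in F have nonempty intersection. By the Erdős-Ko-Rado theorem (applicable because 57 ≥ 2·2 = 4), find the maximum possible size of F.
max |F| = C(56, 1) = 56

The Erdős-Ko-Rado theorem states: for n ≥ 2k, an intersecting family of k-subsets of an n-element set has size at most C(n − 1, k − 1), with equality for 'star' families {A ⊆ [n] : |A| = k, i ∈ A} (fix an element i). For n = 57, k = 2: C(56, 1) = 56.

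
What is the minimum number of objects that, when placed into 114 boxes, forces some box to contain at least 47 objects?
n = (47 − 1)·114 + 1 = 5245

By the generalised pigeonhole principle, to guarantee some box contains ≥ r objects we need more than (r − 1) · k objects total. Threshold: n = (r − 1) · k + 1. With r = 47 and k = 114: n = 46 · 114 + 1 = 5244 + 1 = 5245. For n = 5244 = 46 · 114, we can put exactly 46 objects in every box, avoiding 47 in any single one — so 5245 is tight.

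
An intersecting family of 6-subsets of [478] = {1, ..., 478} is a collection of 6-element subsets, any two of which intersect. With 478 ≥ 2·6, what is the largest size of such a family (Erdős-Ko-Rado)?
max |F| = C(477, 5) = 201500986995

Erdős-Ko-Rado (1961): when n ≥ 2k, max |F| = C(n−1, k−1). The bound is attained by the star {A : i ∈ A} for any fixed i ∈ [n]. Here C(478−1, 6−1) = C(477, 5) = 201500986995.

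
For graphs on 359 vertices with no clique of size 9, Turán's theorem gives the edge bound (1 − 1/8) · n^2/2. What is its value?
Turán density bound = (7/8) · 359^2/2 = 902167/16 ≈ 56385.4375

Turán's theorem: ex(n, K_{r+1}) is achieved by the complete r-partite Turán graph T(n, r) with parts as balanced as possible, and is at most (1 − 1/r) · n^2/2. For r = 8, n = 359: the density bound is (7/8) · 128881/2 = 902167/16 ≈ 56385.4375. The integer-valued extremum is e(T(359, 8)) = 56385, which is strictly less than the density bound 902167/16 since 8 ∤ 359 (the parts of T(359, 8) cannot all be equal).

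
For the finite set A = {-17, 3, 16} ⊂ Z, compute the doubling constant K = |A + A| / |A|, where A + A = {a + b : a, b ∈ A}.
K = |A + A| / |A| = 6/3 = 2

Enumerate A + A = {a + b : a, b ∈ A}. With |A| = 3, there are |A|^2 = 9 ordered sum pairs; collecting distinct values, A + A = {-34, -14, -1, 6, 19, 32}, so |A + A| = 6. Thus K = 6/3 = 2. For comparison, the minimum possible |A + A| over all 3-element sets is 2·3 − 1 = 5 (so min K = 5/3), attained only by arithmetic progressions.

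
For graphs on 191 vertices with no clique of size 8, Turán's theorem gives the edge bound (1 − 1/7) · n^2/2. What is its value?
Turán density bound = (6/7) · 191^2/2 = 109443/7 ≈ 15634.7143

Turán's theorem: ex(n, K_{r+1}) is achieved by the complete r-partite Turán graph T(n, r) with parts as balanced as possible, and is at most (1 − 1/r) · n^2/2. For r = 7, n = 191: the density bound is (6/7) · 36481/2 = 109443/7 ≈ 15634.7143. The integer-valued extremum is e(T(191, 7)) = 15634, which is strictly less than the density bound 109443/7 since 7 ∤ 191 (the parts of T(191, 7) cannot all be equal).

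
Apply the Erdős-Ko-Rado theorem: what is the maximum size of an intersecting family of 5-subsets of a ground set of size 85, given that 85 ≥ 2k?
max |F| = C(84, 4) = 1929501

Erdős-Ko-Rado (1961): when n ≥ 2k, max |F| = C(n−1, k−1). The bound is attained by the star {A : i ∈ A} for any fixed i ∈ [n]. Here C(85−1, 5−1) = C(84, 4) = 1929501.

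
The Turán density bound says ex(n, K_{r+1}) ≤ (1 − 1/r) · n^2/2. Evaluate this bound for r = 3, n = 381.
Turán density bound = (2/3) · 381^2/2 = 48387

Turán's theorem: ex(n, K_{r+1}) is achieved by the complete r-partite Turán graph T(n, r) with parts as balanced as possible, and is at most (1 − 1/r) · n^2/2. For r = 3, n = 381: the density bound is (2/3) · 145161/2 = 48387. Since 3 ∣ 381, the Turán graph T(381, 3) has parts of equal size 127, and its edge count e(T(381, 3)) = 48387 attains the density bound exactly.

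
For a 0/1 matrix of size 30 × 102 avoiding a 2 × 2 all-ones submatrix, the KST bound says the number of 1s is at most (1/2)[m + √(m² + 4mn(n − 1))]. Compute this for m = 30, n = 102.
z(30, 102; 2, 2) ≤ (1/2)[30 + √(30² + 4·30·102·101)] = (1/2)[30 + √1237140] = 571.134

Kővári–Sós–Turán: let r_1, ..., r_30 be the row sums and z = Σ r_i the total number of 1s. Each pair of columns can share at most one row with both entries 1 (else a 2×2 all-ones block appears), so Σ_i C(r_i, 2) ≤ C(102, 2) = 5151. By convexity Σ_i C(r_i, 2) ≥ 30·C(z/30, 2) = z(z − 30)/(2·30), giving z² − 30z − 30·102·101 ≤ 0 and hence z ≤ (1/2)[30 + √(900 + 4·309060)] = (1/2)[30 + √1237140] ≈ (1/2)(30 + 1112.268) = 571.134.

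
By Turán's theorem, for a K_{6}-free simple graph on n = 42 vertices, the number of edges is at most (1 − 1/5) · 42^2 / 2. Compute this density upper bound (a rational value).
Turán density bound = (4/5) · 42^2/2 = 3528/5 ≈ 705.6

Turán's theorem: ex(n, K_{r+1}) is achieved by the complete r-partite Turán graph T(n, r) with parts as balanced as possible, and is at most (1 − 1/r) · n^2/2. For r = 5, n = 42: the density bound is (4/5) · 1764/2 = 3528/5 ≈ 705.6. The integer-valued extremum is e(T(42, 5)) = 705, which is strictly less than the density bound 3528/5 since 5 ∤ 42 (the parts of T(42, 5) cannot all be equal).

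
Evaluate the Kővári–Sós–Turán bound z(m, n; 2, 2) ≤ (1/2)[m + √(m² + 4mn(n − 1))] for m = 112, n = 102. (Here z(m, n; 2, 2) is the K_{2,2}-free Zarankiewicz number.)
z(112, 102; 2, 2) ≤ (1/2)[112 + √(112² + 4·112·102·101)] = (1/2)[112 + √4627840] = 1131.6208

Kővári–Sós–Turán: let r_1, ..., r_112 be the row sums and z = Σ r_i the total number of 1s. Each pair of columns can share at most one row with both entries 1 (else a 2×2 all-ones block appears), so Σ_i C(r_i, 2) ≤ C(102, 2) = 5151. By convexity Σ_i C(r_i, 2) ≥ 112·C(z/112, 2) = z(z − 112)/(2·112), giving z² − 112z − 112·102·101 ≤ 0 and hence z ≤ (1/2)[112 + √(12544 + 4·1153824)] = (1/2)[112 + √4627840] ≈ (1/2)(112 + 2151.2415) = 1131.6208.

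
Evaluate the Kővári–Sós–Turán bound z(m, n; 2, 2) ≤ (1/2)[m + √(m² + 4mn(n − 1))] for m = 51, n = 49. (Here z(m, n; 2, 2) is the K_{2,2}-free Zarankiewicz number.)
z(51, 49; 2, 2) ≤ (1/2)[51 + √(51² + 4·51·49·48)] = (1/2)[51 + √482409] = 372.7783

Kővári–Sós–Turán: let r_1, ..., r_51 be the row sums and z = Σ r_i the total number of 1s. Each pair of columns can share at most one row with both entries 1 (else a 2×2 all-ones block appears), so Σ_i C(r_i, 2) ≤ C(49, 2) = 1176. By convexity Σ_i C(r_i, 2) ≥ 51·C(z/51, 2) = z(z − 51)/(2·51), giving z² − 51z − 51·49·48 ≤ 0 and hence z ≤ (1/2)[51 + √(2601 + 4·119952)] = (1/2)[51 + √482409] ≈ (1/2)(51 + 694.5567) = 372.7783.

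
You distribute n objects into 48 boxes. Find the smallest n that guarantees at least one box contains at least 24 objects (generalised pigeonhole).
n = (24 − 1)·48 + 1 = 1105

By the generalised pigeonhole principle, to guarantee some box contains ≥ r objects we need more than (r − 1) · k objects total. Threshold: n = (r − 1) · k + 1. With r = 24 and k = 48: n = 23 · 48 + 1 = 1104 + 1 = 1105. For n = 1104 = 23 · 48, we can put exactly 23 objects in every box, avoiding 24 in any single one — so 1105 is tight.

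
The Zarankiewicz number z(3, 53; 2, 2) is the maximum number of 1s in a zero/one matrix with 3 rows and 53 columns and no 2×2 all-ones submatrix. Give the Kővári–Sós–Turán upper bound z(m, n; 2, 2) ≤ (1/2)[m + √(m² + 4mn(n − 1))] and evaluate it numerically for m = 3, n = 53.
z(3, 53; 2, 2) ≤ (1/2)[3 + √(3² + 4·3·53·52)] = (1/2)[3 + √33081] = 92.4409

Kővári–Sós–Turán: let r_1, ..., r_3 be the row sums and z = Σ r_i the total number of 1s. Each pair of columns can share at most one row with both entries 1 (else a 2×2 all-ones block appears), so Σ_i C(r_i, 2) ≤ C(53, 2) = 1378. By convexity Σ_i C(r_i, 2) ≥ 3·C(z/3, 2) = z(z − 3)/(2·3), giving z² − 3z − 3·53·52 ≤ 0 and hence z ≤ (1/2)[3 + √(9 + 4·8268)] = (1/2)[3 + √33081] ≈ (1/2)(3 + 181.8818) = 92.4409.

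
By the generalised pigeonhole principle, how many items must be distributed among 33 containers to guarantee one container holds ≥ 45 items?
n = (45 − 1)·33 + 1 = 1453

By the generalised pigeonhole principle, to guarantee some box contains ≥ r objects we need more than (r − 1) · k objects total. Threshold: n = (r − 1) · k + 1. With r = 45 and k = 33: n = 44 · 33 + 1 = 1452 + 1 = 1453. For n = 1452 = 44 · 33, we can put exactly 44 objects in every box, avoiding 45 in any single one — so 1453 is tight.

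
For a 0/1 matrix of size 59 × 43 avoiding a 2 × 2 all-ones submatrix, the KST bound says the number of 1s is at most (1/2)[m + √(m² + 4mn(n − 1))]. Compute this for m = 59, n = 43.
z(59, 43; 2, 2) ≤ (1/2)[59 + √(59² + 4·59·43·42)] = (1/2)[59 + √429697] = 357.2564

Kővári–Sós–Turán: let r_1, ..., r_59 be the row sums and z = Σ r_i the total number of 1s. Each pair of columns can share at most one row with both entries 1 (else a 2×2 all-ones block appears), so Σ_i C(r_i, 2) ≤ C(43, 2) = 903. By convexity Σ_i C(r_i, 2) ≥ 59·C(z/59, 2) = z(z − 59)/(2·59), giving z² − 59z − 59·43·42 ≤ 0 and hence z ≤ (1/2)[59 + √(3481 + 4·106554)] = (1/2)[59 + √429697] ≈ (1/2)(59 + 655.5128) = 357.2564.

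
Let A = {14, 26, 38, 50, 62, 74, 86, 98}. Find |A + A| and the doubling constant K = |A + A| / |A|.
K = |A + A| / |A| = 15/8

Enumerate A + A = {a + b : a, b ∈ A}. With |A| = 8, there are |A|^2 = 64 ordered sum pairs; collecting distinct values, A + A = {28, 40, 52, 64, 76, 88, 100, 112, 124, 136, 148, 160, 172, 184, 196}, so |A + A| = 15. Thus K = 15/8. Here |A + A| = 2|A| − 1 = 15, the minimum possible — so K = 15/8 is minimal, which holds iff A is an arithmetic progression.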